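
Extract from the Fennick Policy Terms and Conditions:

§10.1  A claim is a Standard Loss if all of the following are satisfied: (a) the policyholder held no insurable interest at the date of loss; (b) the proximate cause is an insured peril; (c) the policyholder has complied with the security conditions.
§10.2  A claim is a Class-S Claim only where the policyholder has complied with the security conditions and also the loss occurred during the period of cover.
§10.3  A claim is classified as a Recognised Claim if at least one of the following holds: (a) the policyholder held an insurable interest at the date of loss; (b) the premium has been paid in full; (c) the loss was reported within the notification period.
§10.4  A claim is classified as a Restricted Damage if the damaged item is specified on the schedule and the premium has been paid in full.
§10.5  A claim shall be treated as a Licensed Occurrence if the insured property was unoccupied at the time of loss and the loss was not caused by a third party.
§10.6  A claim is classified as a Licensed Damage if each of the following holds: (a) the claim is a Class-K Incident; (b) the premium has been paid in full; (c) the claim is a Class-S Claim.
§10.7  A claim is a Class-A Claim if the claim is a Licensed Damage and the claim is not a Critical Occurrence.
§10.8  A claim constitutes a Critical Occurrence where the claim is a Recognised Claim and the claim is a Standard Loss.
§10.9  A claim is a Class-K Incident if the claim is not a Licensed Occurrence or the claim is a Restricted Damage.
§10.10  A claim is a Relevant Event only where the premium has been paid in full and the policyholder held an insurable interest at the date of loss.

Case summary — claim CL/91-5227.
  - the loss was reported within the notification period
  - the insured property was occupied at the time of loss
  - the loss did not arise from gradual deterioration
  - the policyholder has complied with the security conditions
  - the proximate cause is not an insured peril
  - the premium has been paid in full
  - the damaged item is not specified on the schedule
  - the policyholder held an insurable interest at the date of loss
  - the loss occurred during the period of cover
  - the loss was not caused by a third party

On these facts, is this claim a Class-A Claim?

§10.5 — Licensed Occurrence: [the insured property was unoccupied at the time of loss? no] AND [the loss was not caused by a third party? yes] → not satisfied.
§10.4 — Restricted Damage: [the damaged item is specified on the schedule? no] AND [the premium has been paid in full? yes] → not satisfied.
§10.9 — Class-K Incident: [not a Licensed Occurrence (§10.5)? yes] OR [Restricted Damage (§10.4)? no] → satisfied.
§10.2 — Class-S Claim: [the policyholder has complied with the security conditions? yes] AND [the loss occurred during the period of cover? yes] → satisfied.
§10.6 — Licensed Damage: [Class-K Incident (§10.9)? yes] AND [the premium has been paid in full? yes] AND [Class-S Claim (§10.2)? yes] → satisfied.
§10.3 — Recognised Claim: [the policyholder held an insurable interest at the date of loss? yes] OR [the premium has been paid in full? yes] OR [the loss was reported within the notification period? yes] → satisfied.
§10.1 — Standard Loss: [the policyholder held no insurable interest at the date of loss? no] AND [the proximate cause is an insured peril? no] AND [the policyholder has complied with the security conditions? yes] → not satisfied.
§10.8 — Critical Occurrence: [Recognised Claim (§10.3)? yes] AND [Standard Loss (§10.1)? no] → not satisfied.
§10.7 — Class-A Claim: [Licensed Damage (§10.6)? yes] AND [not a Critical Occurrence (§10.8)? yes] → satisfied.

Yes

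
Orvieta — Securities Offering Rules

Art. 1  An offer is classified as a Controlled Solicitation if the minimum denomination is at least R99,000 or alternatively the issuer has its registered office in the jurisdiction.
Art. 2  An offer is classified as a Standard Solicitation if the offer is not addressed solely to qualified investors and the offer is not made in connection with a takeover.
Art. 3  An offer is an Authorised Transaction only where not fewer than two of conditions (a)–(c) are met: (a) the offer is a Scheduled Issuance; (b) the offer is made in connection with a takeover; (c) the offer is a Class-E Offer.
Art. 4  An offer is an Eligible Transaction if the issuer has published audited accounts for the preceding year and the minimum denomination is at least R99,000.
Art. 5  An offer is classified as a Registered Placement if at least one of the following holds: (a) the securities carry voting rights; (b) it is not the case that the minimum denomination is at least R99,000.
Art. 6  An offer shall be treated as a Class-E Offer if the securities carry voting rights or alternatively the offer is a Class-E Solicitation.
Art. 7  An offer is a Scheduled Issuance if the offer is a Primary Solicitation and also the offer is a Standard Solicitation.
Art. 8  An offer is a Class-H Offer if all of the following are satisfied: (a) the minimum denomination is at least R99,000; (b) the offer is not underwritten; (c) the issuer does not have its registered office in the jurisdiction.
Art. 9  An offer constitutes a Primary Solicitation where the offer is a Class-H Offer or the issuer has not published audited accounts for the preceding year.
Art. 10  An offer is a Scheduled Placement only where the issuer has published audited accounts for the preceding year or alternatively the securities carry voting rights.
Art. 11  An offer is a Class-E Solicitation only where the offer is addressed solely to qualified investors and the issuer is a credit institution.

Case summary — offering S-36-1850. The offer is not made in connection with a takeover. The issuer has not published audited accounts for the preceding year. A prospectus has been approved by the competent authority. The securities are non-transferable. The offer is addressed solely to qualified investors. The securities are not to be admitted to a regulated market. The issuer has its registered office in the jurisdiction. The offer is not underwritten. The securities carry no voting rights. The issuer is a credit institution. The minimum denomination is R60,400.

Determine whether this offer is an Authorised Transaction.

No

Under article 8: minimum denomination: R60,400 ≥ R99,000? no; and the offer is not underwritten? yes; and the issuer does not have its registered office in the jurisdiction? no. So the offer is not a Class-H Offer.
Under article 9: Class-H Offer (article 8)? no; or the issuer has not published audited accounts for the preceding year? yes. So the offer is a Primary Solicitation.
Under article 2: the offer is not addressed solely to qualified investors? no; and the offer is not made in connection with a takeover? yes. So the offer is not a Standard Solicitation.
Under article 7: Primary Solicitation (article 9)? yes; and Standard Solicitation (article 2)? no. So the offer is not a Scheduled Issuance.
Under article 11: the offer is addressed solely to qualified investors? yes; and the issuer is a credit institution? yes. So the offer is a Class-E Solicitation.
Under article 6: the securities carry voting rights? no; or Class-E Solicitation (article 11)? yes. So the offer is a Class-E Offer.
Under article 3: Scheduled Issuance (article 7)? no; the offer is made in connection with a takeover? no; Class-E Offer (article 6)? yes — 1 of 3 hold (need ≥2) → not satisfied.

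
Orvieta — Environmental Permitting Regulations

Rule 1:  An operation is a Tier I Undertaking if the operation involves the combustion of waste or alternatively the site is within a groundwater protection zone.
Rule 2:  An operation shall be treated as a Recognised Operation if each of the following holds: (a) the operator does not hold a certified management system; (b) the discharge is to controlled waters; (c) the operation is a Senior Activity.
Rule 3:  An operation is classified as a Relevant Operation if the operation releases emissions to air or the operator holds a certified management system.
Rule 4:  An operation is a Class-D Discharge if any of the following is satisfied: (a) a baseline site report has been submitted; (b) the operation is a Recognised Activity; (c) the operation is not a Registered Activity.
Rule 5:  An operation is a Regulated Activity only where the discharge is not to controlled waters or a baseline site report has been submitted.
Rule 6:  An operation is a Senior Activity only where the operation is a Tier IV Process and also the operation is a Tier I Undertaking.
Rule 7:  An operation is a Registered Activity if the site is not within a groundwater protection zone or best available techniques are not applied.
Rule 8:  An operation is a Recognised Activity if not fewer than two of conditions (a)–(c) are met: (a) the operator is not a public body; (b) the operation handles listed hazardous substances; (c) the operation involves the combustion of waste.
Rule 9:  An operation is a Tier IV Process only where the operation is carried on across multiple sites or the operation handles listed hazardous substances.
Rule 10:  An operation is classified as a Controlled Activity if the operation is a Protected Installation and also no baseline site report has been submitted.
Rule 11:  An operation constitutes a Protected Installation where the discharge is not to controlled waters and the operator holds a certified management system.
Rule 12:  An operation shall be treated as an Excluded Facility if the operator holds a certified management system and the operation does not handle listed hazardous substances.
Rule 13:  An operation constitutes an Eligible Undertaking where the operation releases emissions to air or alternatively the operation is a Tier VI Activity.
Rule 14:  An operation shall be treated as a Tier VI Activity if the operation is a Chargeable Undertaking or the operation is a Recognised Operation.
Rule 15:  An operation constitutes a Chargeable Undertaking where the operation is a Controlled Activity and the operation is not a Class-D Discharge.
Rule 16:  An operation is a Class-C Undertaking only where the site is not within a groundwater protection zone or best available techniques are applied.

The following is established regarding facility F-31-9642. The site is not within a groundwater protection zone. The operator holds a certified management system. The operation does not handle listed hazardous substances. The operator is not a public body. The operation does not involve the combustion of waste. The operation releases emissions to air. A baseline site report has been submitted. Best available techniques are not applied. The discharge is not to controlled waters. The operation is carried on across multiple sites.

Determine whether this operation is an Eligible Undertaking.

rule 11 — Protected Installation: [the discharge is not to controlled waters? yes] AND [the operator holds a certified management system? yes] → satisfied.
rule 10 — Controlled Activity: [Protected Installation (rule 11)? yes] AND [no baseline site report has been submitted? no] → not satisfied.
rule 8 — Recognised Activity: the operator is not a public body? yes; the operation handles listed hazardous substances? no; the operation involves the combustion of waste? no — 1 of 3 hold (need ≥2) → not satisfied.
rule 7 — Registered Activity: [the site is not within a groundwater protection zone? yes] OR [best available techniques are not applied? yes] → satisfied.
rule 4 — Class-D Discharge: [a baseline site report has been submitted? yes] OR [Recognised Activity (rule 8)? no] OR [not a Registered Activity (rule 7)? no] → satisfied.
rule 15 — Chargeable Undertaking: [Controlled Activity (rule 10)? no] AND [not a Class-D Discharge (rule 4)? no] → not satisfied.
rule 9 — Tier IV Process: [the operation is carried on across multiple sites? yes] OR [the operation handles listed hazardous substances? no] → satisfied.
rule 1 — Tier I Undertaking: [the operation involves the combustion of waste? no] OR [the site is within a groundwater protection zone? no] → not satisfied.
rule 6 — Senior Activity: [Tier IV Process (rule 9)? yes] AND [Tier I Undertaking (rule 1)? no] → not satisfied.
rule 2 — Recognised Operation: [the operator does not hold a certified management system? no] AND [the discharge is to controlled waters? no] AND [Senior Activity (rule 6)? no] → not satisfied.
rule 14 — Tier VI Activity: [Chargeable Undertaking (rule 15)? no] OR [Recognised Operation (rule 2)? no] → not satisfied.
rule 13 — Eligible Undertaking: [the operation releases emissions to air? yes] OR [Tier VI Activity (rule 14)? no] → satisfied.

Yes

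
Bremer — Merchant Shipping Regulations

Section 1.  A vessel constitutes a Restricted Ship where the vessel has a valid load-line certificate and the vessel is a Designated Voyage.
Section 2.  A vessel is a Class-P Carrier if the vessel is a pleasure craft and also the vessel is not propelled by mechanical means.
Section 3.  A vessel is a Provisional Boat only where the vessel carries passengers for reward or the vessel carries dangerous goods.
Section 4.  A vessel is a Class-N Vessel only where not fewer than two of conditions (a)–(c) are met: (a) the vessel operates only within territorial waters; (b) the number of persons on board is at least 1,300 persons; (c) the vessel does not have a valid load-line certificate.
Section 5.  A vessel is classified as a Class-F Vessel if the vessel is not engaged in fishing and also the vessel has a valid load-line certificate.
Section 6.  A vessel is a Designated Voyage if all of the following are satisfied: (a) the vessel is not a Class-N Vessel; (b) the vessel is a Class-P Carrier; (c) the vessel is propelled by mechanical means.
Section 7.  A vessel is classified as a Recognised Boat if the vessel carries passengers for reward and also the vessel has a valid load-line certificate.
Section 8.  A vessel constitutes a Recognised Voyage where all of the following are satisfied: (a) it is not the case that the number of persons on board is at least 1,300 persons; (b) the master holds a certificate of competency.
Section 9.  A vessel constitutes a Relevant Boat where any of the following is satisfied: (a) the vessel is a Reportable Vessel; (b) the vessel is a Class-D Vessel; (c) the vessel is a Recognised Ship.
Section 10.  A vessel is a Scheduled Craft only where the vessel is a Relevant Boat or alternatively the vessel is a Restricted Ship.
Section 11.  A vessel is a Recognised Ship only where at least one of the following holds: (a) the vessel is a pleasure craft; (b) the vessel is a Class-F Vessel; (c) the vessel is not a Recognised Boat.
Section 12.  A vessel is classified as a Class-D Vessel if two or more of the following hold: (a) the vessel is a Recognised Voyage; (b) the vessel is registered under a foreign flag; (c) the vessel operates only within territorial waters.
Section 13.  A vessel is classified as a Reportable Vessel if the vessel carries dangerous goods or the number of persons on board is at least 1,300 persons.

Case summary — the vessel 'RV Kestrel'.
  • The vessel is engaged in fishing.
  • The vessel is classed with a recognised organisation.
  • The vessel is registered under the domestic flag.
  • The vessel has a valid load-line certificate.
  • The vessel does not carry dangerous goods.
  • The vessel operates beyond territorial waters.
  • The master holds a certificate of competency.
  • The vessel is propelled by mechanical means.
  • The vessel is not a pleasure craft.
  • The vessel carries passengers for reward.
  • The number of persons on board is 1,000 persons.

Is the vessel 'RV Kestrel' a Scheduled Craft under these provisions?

Under section 13: the vessel carries dangerous goods? no; or number of persons on board: 1,000 persons ≥ 1,300 persons? no. So the vessel is not a Reportable Vessel.
Under section 8: number of persons on board: 1,000 persons ≥ 1,300 persons? no, so negated condition yes; and the master holds a certificate of competency? yes. So the vessel is a Recognised Voyage.
Under section 12: Recognised Voyage (section 8)? yes; the vessel is registered under a foreign flag? no; the vessel operates only within territorial waters? no — 1 of 3 hold (need ≥2) → not satisfied.
Under section 5: the vessel is not engaged in fishing? no; and the vessel has a valid load-line certificate? yes. So the vessel is not a Class-F Vessel.
Under section 7: the vessel carries passengers for reward? yes; and the vessel has a valid load-line certificate? yes. So the vessel is a Recognised Boat.
Under section 11: the vessel is a pleasure craft? no; or Class-F Vessel (section 5)? no; or not a Recognised Boat (section 7)? no. So the vessel is not a Recognised Ship.
Under section 9: Reportable Vessel (section 13)? no; or Class-D Vessel (section 12)? no; or Recognised Ship (section 11)? no. So the vessel is not a Relevant Boat.
Under section 4: the vessel operates only within territorial waters? no; number of persons on board: 1,000 persons ≥ 1,300 persons? no; the vessel does not have a valid load-line certificate? no — 0 of 3 hold (need ≥2) → not satisfied.
Under section 2: the vessel is a pleasure craft? no; and the vessel is not propelled by mechanical means? no. So the vessel is not a Class-P Carrier.
Under section 6: not a Class-N Vessel (section 4)? yes; and Class-P Carrier (section 2)? no; and the vessel is propelled by mechanical means? yes. So the vessel is not a Designated Voyage.
Under section 1: the vessel has a valid load-line certificate? yes; and Designated Voyage (section 6)? no. So the vessel is not a Restricted Ship.
Under section 10: Relevant Boat (section 9)? no; or Restricted Ship (section 1)? no. So the vessel is not a Scheduled Craft.

No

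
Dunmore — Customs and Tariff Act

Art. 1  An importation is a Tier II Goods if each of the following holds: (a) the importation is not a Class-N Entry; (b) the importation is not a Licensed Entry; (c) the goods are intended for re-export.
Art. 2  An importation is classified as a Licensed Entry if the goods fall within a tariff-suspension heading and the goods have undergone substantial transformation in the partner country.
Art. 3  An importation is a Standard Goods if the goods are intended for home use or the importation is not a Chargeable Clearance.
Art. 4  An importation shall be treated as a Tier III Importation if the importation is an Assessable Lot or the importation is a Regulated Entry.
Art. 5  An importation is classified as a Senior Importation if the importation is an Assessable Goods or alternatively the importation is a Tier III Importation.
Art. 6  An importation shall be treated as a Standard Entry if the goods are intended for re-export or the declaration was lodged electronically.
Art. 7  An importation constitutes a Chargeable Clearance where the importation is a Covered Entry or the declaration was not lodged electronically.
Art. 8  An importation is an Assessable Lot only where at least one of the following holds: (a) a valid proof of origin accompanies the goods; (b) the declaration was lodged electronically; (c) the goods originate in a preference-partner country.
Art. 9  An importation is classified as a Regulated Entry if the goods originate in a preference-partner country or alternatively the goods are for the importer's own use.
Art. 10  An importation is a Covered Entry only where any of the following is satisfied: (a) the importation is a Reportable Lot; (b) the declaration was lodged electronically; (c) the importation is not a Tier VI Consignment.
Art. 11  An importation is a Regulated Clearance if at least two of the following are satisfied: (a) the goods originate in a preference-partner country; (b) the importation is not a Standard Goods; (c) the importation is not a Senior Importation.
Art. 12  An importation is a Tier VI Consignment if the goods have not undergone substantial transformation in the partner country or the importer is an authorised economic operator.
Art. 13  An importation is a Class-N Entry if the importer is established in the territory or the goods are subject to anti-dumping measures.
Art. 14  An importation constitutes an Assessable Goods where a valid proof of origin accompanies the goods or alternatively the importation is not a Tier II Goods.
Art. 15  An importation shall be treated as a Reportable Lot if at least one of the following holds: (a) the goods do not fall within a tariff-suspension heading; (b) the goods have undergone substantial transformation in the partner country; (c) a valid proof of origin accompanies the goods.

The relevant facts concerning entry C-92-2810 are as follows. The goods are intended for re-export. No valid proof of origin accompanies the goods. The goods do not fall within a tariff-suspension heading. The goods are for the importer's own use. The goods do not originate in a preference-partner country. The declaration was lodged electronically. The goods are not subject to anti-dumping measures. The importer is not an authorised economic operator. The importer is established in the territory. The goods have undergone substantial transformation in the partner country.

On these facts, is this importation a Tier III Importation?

article 8 — Assessable Lot: [a valid proof of origin accompanies the goods? no] OR [the declaration was lodged electronically? yes] OR [the goods originate in a preference-partner country? no] → satisfied.
article 9 — Regulated Entry: [the goods originate in a preference-partner country? no] OR [the goods are for the importer's own use? yes] → satisfied.
article 4 — Tier III Importation: [Assessable Lot (article 8)? yes] OR [Regulated Entry (article 9)? yes] → satisfied.

Yes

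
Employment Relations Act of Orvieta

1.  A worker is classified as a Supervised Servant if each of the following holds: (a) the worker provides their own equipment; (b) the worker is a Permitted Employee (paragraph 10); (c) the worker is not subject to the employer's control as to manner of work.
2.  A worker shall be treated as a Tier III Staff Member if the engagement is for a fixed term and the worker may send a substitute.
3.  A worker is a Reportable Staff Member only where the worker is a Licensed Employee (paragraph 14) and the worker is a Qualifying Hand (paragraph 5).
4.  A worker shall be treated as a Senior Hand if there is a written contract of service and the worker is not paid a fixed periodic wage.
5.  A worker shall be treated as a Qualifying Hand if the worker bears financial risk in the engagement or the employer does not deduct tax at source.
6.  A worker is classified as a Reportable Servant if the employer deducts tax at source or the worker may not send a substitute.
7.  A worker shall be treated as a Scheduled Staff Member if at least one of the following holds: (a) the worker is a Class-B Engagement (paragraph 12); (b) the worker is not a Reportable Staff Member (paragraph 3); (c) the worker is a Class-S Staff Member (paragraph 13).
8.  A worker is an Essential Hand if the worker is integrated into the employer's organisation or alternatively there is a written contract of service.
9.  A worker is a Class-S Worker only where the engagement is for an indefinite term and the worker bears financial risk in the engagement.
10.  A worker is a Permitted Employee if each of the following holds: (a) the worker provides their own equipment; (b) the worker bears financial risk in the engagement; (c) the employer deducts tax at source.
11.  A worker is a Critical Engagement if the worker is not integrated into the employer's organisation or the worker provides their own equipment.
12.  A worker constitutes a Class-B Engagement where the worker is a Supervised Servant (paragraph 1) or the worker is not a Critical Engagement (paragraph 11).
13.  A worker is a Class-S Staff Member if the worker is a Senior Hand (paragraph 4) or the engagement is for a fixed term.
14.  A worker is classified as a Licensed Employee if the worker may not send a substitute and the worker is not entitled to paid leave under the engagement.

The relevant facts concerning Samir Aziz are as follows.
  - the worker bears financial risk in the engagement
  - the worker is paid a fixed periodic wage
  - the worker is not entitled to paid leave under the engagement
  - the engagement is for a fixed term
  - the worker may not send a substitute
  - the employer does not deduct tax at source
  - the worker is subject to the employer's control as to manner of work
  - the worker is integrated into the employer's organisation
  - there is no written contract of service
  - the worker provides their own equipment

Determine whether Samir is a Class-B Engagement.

No

Under paragraph 10: the worker provides their own equipment? yes; and the worker bears financial risk in the engagement? yes; and the employer deducts tax at source? no. So the worker is not a Permitted Employee.
Under paragraph 1: the worker provides their own equipment? yes; and Permitted Employee (paragraph 10)? no; and the worker is not subject to the employer's control as to manner of work? no. So the worker is not a Supervised Servant.
Under paragraph 11: the worker is not integrated into the employer's organisation? no; or the worker provides their own equipment? yes. So the worker is a Critical Engagement.
Under paragraph 12: Supervised Servant (paragraph 1)? no; or not a Critical Engagement (paragraph 11)? no. So the worker is not a Class-B Engagement.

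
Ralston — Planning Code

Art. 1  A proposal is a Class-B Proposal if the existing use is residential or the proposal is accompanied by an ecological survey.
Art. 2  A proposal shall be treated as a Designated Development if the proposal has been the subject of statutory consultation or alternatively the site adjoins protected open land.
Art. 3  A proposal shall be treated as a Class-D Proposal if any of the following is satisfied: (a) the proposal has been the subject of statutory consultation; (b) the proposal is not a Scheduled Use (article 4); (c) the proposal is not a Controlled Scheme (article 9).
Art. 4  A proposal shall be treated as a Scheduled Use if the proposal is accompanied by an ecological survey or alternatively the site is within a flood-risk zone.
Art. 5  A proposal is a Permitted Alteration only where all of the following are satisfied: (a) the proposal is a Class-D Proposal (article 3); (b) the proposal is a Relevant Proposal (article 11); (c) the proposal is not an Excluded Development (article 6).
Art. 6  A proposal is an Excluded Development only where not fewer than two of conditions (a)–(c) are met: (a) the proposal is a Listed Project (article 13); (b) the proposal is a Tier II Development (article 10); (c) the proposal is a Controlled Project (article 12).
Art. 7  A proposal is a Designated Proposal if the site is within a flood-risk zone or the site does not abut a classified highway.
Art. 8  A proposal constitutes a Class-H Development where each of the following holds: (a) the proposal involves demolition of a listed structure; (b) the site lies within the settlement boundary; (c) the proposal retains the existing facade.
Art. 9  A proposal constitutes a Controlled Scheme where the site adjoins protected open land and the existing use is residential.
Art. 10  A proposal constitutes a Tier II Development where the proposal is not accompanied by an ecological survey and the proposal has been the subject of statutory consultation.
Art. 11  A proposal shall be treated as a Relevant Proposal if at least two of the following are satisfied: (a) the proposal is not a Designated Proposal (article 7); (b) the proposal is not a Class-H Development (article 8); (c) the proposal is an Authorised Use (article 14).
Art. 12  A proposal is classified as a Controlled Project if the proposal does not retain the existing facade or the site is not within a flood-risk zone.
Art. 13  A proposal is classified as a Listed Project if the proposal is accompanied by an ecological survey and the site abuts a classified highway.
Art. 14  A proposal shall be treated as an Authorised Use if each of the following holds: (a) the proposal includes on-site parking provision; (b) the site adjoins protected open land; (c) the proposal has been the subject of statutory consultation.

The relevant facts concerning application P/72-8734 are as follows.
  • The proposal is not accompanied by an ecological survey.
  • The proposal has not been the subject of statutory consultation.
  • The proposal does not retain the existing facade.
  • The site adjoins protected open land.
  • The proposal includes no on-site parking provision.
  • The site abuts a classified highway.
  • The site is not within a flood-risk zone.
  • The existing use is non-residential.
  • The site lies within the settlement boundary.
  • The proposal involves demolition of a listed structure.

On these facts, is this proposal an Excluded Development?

No

Under article 13: the proposal is accompanied by an ecological survey? no; and the site abuts a classified highway? yes. So the proposal is not a Listed Project.
Under article 10: the proposal is not accompanied by an ecological survey? yes; and the proposal has been the subject of statutory consultation? no. So the proposal is not a Tier II Development.
Under article 12: the proposal does not retain the existing facade? yes; or the site is not within a flood-risk zone? yes. So the proposal is a Controlled Project.
Under article 6: Listed Project (article 13)? no; Tier II Development (article 10)? no; Controlled Project (article 12)? yes — 1 of 3 hold (need ≥2) → not satisfied.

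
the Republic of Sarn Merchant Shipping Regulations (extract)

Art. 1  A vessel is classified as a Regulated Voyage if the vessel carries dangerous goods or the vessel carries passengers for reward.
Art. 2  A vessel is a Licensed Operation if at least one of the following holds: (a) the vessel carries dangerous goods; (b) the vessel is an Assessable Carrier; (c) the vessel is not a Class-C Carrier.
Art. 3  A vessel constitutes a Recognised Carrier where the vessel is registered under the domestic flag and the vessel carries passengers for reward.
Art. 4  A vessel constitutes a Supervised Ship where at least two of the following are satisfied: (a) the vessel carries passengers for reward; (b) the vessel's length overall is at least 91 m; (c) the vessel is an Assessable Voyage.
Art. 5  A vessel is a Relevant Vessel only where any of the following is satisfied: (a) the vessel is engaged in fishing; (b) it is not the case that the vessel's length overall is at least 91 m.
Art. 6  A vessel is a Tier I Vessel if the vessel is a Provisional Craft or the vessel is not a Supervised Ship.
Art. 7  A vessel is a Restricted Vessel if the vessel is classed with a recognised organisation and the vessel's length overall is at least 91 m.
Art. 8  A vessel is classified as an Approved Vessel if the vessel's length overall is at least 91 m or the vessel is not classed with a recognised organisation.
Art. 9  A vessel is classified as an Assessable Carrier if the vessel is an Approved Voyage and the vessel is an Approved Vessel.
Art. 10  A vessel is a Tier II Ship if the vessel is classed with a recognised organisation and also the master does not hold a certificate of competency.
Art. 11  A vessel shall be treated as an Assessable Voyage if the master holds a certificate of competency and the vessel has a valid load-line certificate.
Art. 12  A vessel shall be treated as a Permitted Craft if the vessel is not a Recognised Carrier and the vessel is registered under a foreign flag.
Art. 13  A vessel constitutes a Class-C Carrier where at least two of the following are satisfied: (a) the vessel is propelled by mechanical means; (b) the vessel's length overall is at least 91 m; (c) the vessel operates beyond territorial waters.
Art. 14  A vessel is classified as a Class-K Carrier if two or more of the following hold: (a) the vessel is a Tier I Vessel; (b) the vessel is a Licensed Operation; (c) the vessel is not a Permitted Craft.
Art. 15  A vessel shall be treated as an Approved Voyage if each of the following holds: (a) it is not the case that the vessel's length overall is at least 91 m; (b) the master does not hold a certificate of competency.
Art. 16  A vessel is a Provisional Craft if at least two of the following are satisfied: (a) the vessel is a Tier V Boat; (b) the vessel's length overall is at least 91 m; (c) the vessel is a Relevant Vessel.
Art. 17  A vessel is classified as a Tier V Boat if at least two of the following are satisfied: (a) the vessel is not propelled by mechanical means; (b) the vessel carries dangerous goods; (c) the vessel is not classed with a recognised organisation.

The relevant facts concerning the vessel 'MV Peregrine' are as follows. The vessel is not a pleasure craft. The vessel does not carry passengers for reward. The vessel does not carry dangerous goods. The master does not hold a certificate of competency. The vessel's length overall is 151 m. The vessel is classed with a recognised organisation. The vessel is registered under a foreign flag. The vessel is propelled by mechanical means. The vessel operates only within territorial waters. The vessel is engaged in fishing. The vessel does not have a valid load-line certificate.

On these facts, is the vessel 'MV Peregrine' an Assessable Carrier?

No

article 15 — Approved Voyage: [vessel's length overall: 151 m ≥ 91 m? yes, so negated condition no] AND [the master does not hold a certificate of competency? yes] → not satisfied.
article 8 — Approved Vessel: [vessel's length overall: 151 m ≥ 91 m? yes] OR [the vessel is not classed with a recognised organisation? no] → satisfied.
article 9 — Assessable Carrier: [Approved Voyage (article 15)? no] AND [Approved Vessel (article 8)? yes] → not satisfied.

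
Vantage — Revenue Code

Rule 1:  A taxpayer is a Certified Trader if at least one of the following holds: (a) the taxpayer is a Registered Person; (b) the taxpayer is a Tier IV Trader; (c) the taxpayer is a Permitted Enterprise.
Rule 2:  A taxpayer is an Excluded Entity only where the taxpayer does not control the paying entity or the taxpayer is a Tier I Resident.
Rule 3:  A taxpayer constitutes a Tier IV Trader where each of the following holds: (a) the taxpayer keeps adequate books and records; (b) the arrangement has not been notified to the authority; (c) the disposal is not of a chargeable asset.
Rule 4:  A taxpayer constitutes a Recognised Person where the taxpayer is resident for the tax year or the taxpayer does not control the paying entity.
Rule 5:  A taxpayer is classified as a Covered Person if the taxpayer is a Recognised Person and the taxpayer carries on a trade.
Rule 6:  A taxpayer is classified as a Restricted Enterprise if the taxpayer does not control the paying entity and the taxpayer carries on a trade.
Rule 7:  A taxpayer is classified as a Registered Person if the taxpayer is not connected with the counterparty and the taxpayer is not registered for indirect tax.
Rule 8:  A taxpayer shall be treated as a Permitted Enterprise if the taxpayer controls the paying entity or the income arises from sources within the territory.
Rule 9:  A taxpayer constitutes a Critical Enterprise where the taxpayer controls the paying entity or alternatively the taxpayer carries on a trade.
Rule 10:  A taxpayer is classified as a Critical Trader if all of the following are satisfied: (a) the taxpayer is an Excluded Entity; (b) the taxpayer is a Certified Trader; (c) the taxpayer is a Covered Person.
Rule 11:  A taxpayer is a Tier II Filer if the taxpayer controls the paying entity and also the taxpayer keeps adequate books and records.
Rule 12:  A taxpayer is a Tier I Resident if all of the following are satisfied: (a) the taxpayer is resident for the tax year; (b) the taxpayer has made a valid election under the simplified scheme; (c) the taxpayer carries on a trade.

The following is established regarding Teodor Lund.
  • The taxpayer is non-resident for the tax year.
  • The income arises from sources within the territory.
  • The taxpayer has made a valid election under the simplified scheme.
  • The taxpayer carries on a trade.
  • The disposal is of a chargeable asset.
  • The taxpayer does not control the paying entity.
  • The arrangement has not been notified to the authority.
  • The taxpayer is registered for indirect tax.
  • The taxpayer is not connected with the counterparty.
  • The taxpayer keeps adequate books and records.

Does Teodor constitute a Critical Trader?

rule 12 — Tier I Resident: [the taxpayer is resident for the tax year? no] AND [the taxpayer has made a valid election under the simplified scheme? yes] AND [the taxpayer carries on a trade? yes] → not satisfied.
rule 2 — Excluded Entity: [the taxpayer does not control the paying entity? yes] OR [Tier I Resident (rule 12)? no] → satisfied.
rule 7 — Registered Person: [the taxpayer is not connected with the counterparty? yes] AND [the taxpayer is not registered for indirect tax? no] → not satisfied.
rule 3 — Tier IV Trader: [the taxpayer keeps adequate books and records? yes] AND [the arrangement has not been notified to the authority? yes] AND [the disposal is not of a chargeable asset? no] → not satisfied.
rule 8 — Permitted Enterprise: [the taxpayer controls the paying entity? no] OR [the income arises from sources within the territory? yes] → satisfied.
rule 1 — Certified Trader: [Registered Person (rule 7)? no] OR [Tier IV Trader (rule 3)? no] OR [Permitted Enterprise (rule 8)? yes] → satisfied.
rule 4 — Recognised Person: [the taxpayer is resident for the tax year? no] OR [the taxpayer does not control the paying entity? yes] → satisfied.
rule 5 — Covered Person: [Recognised Person (rule 4)? yes] AND [the taxpayer carries on a trade? yes] → satisfied.
rule 10 — Critical Trader: [Excluded Entity (rule 2)? yes] AND [Certified Trader (rule 1)? yes] AND [Covered Person (rule 5)? yes] → satisfied.

Yes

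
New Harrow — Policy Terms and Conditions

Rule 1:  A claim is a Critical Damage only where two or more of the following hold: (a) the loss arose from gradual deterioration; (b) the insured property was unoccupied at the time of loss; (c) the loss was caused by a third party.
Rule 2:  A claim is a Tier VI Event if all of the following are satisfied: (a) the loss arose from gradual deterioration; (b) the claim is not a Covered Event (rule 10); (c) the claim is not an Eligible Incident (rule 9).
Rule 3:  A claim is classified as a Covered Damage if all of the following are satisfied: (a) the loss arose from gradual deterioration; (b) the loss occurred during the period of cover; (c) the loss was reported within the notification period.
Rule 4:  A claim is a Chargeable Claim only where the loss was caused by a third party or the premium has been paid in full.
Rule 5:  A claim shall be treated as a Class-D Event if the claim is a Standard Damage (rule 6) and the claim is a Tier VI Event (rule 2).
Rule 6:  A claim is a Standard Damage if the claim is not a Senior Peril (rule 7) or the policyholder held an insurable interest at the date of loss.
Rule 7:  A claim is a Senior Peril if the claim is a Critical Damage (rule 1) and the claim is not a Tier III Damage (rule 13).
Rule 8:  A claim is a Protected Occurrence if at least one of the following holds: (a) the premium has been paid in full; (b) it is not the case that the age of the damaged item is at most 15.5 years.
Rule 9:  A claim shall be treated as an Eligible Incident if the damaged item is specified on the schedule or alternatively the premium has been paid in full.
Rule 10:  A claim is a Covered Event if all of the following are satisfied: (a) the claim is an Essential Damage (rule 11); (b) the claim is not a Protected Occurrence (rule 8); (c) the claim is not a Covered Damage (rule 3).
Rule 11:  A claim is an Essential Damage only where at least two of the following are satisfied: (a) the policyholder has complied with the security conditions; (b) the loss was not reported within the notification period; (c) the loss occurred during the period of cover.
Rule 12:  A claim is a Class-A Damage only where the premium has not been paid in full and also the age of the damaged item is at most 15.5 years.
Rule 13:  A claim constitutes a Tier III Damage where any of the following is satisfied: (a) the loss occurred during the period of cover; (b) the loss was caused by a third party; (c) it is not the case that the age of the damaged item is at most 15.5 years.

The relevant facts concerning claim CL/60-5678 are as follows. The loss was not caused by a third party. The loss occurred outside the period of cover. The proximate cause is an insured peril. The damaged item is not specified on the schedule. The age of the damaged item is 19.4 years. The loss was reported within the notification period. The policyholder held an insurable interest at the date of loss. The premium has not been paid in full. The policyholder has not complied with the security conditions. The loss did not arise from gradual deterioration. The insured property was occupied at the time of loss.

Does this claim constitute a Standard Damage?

Under rule 1: the loss arose from gradual deterioration? no; the insured property was unoccupied at the time of loss? no; the loss was caused by a third party? no — 0 of 3 hold (need ≥2) → not satisfied.
Under rule 13: the loss occurred during the period of cover? no; or the loss was caused by a third party? no; or age of the damaged item: 19.4 years ≤ 15.5 years? no, so negated condition yes. So the claim is a Tier III Damage.
Under rule 7: Critical Damage (rule 1)? no; and not a Tier III Damage (rule 13)? no. So the claim is not a Senior Peril.
Under rule 6: not a Senior Peril (rule 7)? yes; or the policyholder held an insurable interest at the date of loss? yes. So the claim is a Standard Damage.

Yes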